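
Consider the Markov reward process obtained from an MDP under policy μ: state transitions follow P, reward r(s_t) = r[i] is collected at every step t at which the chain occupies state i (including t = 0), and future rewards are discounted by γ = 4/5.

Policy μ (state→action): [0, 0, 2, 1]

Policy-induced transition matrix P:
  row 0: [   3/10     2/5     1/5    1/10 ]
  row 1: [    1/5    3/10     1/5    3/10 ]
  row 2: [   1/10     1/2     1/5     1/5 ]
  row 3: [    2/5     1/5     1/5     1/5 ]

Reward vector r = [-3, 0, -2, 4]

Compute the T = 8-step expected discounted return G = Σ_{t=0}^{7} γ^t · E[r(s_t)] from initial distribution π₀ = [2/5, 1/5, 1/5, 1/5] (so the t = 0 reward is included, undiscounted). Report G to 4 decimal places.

t=0: π = [0.4000, 0.2000, 0.2000, 0.2000], E[r] = -0.8000, γ^t·E[r] = -0.800000, running G = -0.800000
t=1: π = [0.2600, 0.3600, 0.2000, 0.1800], E[r] = -0.4600, γ^t·E[r] = -0.368000, running G = -1.168000
t=2: π = [0.2420, 0.3480, 0.2000, 0.2100], E[r] = -0.2860, γ^t·E[r] = -0.183040, running G = -1.351040
t=3: π = [0.2462, 0.3432, 0.2000, 0.2106], E[r] = -0.2962, γ^t·E[r] = -0.151654, running G = -1.502694
t=4: π = [0.2467, 0.3436, 0.2000, 0.2097], E[r] = -0.3014, γ^t·E[r] = -0.123462, running G = -1.626156
t=5: π = [0.2466, 0.3437, 0.2000, 0.2097], E[r] = -0.3011, γ^t·E[r] = -0.098669, running G = -1.724825
t=6: π = [0.2466, 0.3437, 0.2000, 0.2097], E[r] = -0.3010, γ^t·E[r] = -0.078894, running G = -1.803719
t=7: π = [0.2466, 0.3437, 0.2000, 0.2097], E[r] = -0.3010, γ^t·E[r] = -0.063117, running G = -1.866837

G = -1.8668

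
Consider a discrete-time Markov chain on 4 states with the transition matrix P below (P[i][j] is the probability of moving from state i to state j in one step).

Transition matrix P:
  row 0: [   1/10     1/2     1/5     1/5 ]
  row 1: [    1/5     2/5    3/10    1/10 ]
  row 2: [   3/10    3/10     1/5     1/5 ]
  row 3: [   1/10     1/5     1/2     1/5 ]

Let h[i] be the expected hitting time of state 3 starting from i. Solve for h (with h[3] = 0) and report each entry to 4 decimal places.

h = [6.2921, 6.8539, 6.1798, 0.0000]

First-step conditioning: h[3] = 0; for i ≠ 3, h[i] = 1 + Σ_k P[i][k]·h[k].
  h[0] = 1 + 1/10·h[0] + 1/2·h[1] + 1/5·h[2]
  h[1] = 1 + 1/5·h[0] + 2/5·h[1] + 3/10·h[2]
  h[2] = 1 + 3/10·h[0] + 3/10·h[1] + 1/5·h[2]
Solving the 3×3 linear system over states ≠ 3 gives exactly h = [560/89, 610/89, 550/89, 0] (h[3] = 0 is the target).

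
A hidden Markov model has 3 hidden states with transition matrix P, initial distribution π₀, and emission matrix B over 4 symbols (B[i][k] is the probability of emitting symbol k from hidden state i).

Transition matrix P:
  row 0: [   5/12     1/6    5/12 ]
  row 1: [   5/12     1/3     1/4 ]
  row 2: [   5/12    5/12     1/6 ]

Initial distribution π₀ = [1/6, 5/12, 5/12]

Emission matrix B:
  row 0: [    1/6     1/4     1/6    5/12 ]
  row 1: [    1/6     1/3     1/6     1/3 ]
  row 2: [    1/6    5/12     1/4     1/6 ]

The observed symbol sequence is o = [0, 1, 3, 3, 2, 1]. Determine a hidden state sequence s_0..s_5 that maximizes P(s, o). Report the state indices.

t=0: δ = [2.778e-02, 6.944e-02, 6.944e-02]  (obs o_0=0)
t=1: δ = [7.234e-03, 9.645e-03, 7.234e-03]  ψ = [1, 2, 1]  (obs o_1=1)
t=2: δ = [1.674e-03, 1.072e-03, 5.023e-04]  ψ = [1, 1, 0]  (obs o_2=3)
t=3: δ = [2.907e-04, 1.191e-04, 1.163e-04]  ψ = [0, 1, 0]  (obs o_3=3)
t=4: δ = [2.019e-05, 8.075e-06, 3.028e-05]  ψ = [0, 0, 0]  (obs o_4=2)
t=5: δ = [3.154e-06, 4.206e-06, 3.505e-06]  ψ = [2, 2, 0]  (obs o_5=1)
backtrack: best end state = 1; path = [2, 1, 0, 0, 2, 1]

path = [2, 1, 0, 0, 2, 1]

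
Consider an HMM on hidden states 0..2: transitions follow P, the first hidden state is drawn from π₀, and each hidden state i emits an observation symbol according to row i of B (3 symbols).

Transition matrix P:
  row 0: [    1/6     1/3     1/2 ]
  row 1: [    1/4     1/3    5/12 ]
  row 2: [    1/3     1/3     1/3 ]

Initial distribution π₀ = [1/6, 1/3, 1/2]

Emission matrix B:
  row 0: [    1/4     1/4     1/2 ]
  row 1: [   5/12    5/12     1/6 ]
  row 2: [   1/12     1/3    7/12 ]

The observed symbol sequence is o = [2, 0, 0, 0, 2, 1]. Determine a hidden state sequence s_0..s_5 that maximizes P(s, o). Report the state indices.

path = [2, 1, 1, 1, 2, 1]

t=0: δ = [8.333e-02, 5.556e-02, 2.917e-01]  (obs o_0=2)
t=1: δ = [2.431e-02, 4.051e-02, 8.102e-03]  ψ = [2, 2, 2]  (obs o_1=0)
t=2: δ = [2.532e-03, 5.626e-03, 1.407e-03]  ψ = [1, 1, 1]  (obs o_2=0)
t=3: δ = [3.516e-04, 7.814e-04, 1.954e-04]  ψ = [1, 1, 1]  (obs o_3=0)
t=4: δ = [9.768e-05, 4.341e-05, 1.899e-04]  ψ = [1, 1, 1]  (obs o_4=2)
t=5: δ = [1.583e-05, 2.638e-05, 2.110e-05]  ψ = [2, 2, 2]  (obs o_5=1)
backtrack: best end state = 1; path = [2, 1, 1, 1, 2, 1]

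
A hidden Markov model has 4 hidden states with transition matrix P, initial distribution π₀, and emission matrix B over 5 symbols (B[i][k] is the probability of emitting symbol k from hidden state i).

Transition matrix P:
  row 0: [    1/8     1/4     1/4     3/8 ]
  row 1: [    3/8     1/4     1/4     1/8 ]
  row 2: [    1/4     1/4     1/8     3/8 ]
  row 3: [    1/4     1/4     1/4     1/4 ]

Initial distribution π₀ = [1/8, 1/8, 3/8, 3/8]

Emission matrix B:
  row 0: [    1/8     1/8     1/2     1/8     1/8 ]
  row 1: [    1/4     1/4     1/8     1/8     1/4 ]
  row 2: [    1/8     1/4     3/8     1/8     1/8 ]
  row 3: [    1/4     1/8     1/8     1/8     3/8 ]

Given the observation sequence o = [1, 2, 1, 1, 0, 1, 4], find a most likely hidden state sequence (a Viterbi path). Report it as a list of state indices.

t=0: δ = [1.562e-02, 3.125e-02, 9.375e-02, 4.688e-02]  (obs o_0=1)
t=1: δ = [1.172e-02, 2.930e-03, 4.395e-03, 4.395e-03]  ψ = [2, 2, 2, 2]  (obs o_1=2)
t=2: δ = [1.831e-04, 7.324e-04, 7.324e-04, 5.493e-04]  ψ = [0, 0, 0, 0]  (obs o_2=1)
t=3: δ = [3.433e-05, 4.578e-05, 4.578e-05, 3.433e-05]  ψ = [1, 1, 1, 2]  (obs o_3=1)
t=4: δ = [2.146e-06, 2.861e-06, 1.431e-06, 4.292e-06]  ψ = [1, 1, 1, 2]  (obs o_4=0)
t=5: δ = [1.341e-07, 2.682e-07, 2.682e-07, 1.341e-07]  ψ = [1, 3, 3, 3]  (obs o_5=1)
t=6: δ = [1.257e-08, 1.676e-08, 8.382e-09, 3.772e-08]  ψ = [1, 1, 1, 2]  (obs o_6=4)
backtrack: best end state = 3; path = [2, 0, 1, 2, 3, 2, 3]

path = [2, 0, 1, 2, 3, 2, 3]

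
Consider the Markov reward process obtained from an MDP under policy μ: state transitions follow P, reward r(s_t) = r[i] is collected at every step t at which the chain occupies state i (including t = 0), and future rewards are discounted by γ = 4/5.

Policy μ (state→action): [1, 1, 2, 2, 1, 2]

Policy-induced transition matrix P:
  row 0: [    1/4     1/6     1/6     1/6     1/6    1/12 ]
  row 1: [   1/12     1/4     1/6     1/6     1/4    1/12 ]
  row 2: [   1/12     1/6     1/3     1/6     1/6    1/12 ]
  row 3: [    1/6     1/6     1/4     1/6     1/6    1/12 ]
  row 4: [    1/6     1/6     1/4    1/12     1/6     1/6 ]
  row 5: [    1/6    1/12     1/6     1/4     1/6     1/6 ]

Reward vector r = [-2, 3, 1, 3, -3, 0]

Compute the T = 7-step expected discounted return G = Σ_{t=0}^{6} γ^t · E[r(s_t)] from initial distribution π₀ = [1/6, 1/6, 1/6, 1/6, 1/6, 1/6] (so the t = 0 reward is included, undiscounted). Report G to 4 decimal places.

t=0: π = [0.1667, 0.1667, 0.1667, 0.1667, 0.1667, 0.1667], E[r] = 0.3333, γ^t·E[r] = 0.333333, running G = 0.333333
t=1: π = [0.1528, 0.1667, 0.2222, 0.1667, 0.1806, 0.1111], E[r] = 0.3750, γ^t·E[r] = 0.300000, running G = 0.633333
t=2: π = [0.1470, 0.1713, 0.2326, 0.1609, 0.1806, 0.1076], E[r] = 0.3935, γ^t·E[r] = 0.251852, running G = 0.885185
t=3: π = [0.1453, 0.1720, 0.2339, 0.1606, 0.1809, 0.1073], E[r] = 0.3982, γ^t·E[r] = 0.203901, running G = 1.089086
t=4: π = [0.1449, 0.1721, 0.2341, 0.1605, 0.1810, 0.1074], E[r] = 0.3990, γ^t·E[r] = 0.163421, running G = 1.252507
t=5: π = [0.1449, 0.1721, 0.2341, 0.1605, 0.1810, 0.1074], E[r] = 0.3991, γ^t·E[r] = 0.130777, running G = 1.383284
t=6: π = [0.1449, 0.1721, 0.2342, 0.1605, 0.1810, 0.1074], E[r] = 0.3991, γ^t·E[r] = 0.104627, running G = 1.487910

G = 1.4879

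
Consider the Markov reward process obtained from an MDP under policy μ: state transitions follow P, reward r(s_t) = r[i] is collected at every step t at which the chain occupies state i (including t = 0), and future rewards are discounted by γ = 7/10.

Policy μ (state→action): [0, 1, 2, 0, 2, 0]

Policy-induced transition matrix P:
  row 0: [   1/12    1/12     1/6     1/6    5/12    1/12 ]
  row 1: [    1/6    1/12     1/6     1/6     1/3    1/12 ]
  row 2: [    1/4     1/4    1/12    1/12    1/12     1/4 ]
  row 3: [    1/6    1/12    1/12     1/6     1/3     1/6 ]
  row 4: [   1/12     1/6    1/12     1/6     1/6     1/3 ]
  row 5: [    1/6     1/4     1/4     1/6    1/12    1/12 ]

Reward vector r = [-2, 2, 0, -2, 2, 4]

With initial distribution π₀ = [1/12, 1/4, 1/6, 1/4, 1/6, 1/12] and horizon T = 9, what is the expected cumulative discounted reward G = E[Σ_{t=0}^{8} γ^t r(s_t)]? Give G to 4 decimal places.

G = 2.4044

t=0: π = [0.0833, 0.2500, 0.1667, 0.2500, 0.1667, 0.0833], E[r] = 0.5000, γ^t·E[r] = 0.500000, running G = 0.500000
t=1: π = [0.1597, 0.1389, 0.1250, 0.1528, 0.2500, 0.1736], E[r] = 0.8472, γ^t·E[r] = 0.593056, running G = 1.093056
t=2: π = [0.1429, 0.1539, 0.1372, 0.1563, 0.2303, 0.1794], E[r] = 0.8877, γ^t·E[r] = 0.434988, running G = 1.528044
t=3: π = [0.1470, 0.1553, 0.1380, 0.1552, 0.2277, 0.1768], E[r] = 0.8687, γ^t·E[r] = 0.297975, running G = 1.826019
t=4: π = [0.1469, 0.1548, 0.1380, 0.1552, 0.2289, 0.1762], E[r] = 0.8680, γ^t·E[r] = 0.208403, running G = 2.034421
t=5: π = [0.1468, 0.1548, 0.1378, 0.1552, 0.2289, 0.1765], E[r] = 0.8693, γ^t·E[r] = 0.146098, running G = 2.180519
t=6: π = [0.1468, 0.1548, 0.1379, 0.1552, 0.2288, 0.1765], E[r] = 0.8691, γ^t·E[r] = 0.102243, running G = 2.282762
t=7: π = [0.1469, 0.1548, 0.1379, 0.1552, 0.2288, 0.1765], E[r] = 0.8690, γ^t·E[r] = 0.071570, running G = 2.354332
t=8: π = [0.1468, 0.1548, 0.1379, 0.1552, 0.2288, 0.1765], E[r] = 0.8691, γ^t·E[r] = 0.050099, running G = 2.404431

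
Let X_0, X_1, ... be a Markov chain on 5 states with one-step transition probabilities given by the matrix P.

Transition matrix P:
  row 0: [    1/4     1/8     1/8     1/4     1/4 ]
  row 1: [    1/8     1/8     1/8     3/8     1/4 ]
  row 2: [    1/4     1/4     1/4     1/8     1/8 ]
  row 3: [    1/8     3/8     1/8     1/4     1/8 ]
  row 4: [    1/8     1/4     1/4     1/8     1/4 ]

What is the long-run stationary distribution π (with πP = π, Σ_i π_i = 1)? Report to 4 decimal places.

π = [0.1673, 0.2294, 0.1714, 0.2323, 0.1995]

Balance equations π_j = Σ_i π_i·P[i][j]:
  π_0 = 1/4·π_0 + 1/8·π_1 + 1/4·π_2 + 1/8·π_3 + 1/8·π_4
  π_1 = 1/8·π_0 + 1/8·π_1 + 1/4·π_2 + 3/8·π_3 + 1/4·π_4
  π_2 = 1/8·π_0 + 1/8·π_1 + 1/4·π_2 + 1/8·π_3 + 1/4·π_4
  π_3 = 1/4·π_0 + 3/8·π_1 + 1/8·π_2 + 1/4·π_3 + 1/8·π_4
  normalize: π_0 + π_1 + π_2 + π_3 + π_4 = 1
Solving the linear system gives exactly π = [291/1739, 399/1739, 298/1739, 404/1739, 347/1739].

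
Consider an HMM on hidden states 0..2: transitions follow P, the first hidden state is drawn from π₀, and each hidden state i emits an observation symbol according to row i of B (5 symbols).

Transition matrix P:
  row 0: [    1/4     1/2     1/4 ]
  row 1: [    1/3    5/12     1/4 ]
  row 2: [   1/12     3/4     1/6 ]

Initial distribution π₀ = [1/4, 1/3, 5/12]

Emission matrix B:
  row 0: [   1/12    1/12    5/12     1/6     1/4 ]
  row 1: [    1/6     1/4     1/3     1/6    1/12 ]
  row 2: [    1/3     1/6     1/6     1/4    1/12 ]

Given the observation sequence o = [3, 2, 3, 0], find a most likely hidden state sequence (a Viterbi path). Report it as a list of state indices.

t=0: δ = [4.167e-02, 5.556e-02, 1.042e-01]  (obs o_0=3)
t=1: δ = [7.716e-03, 2.604e-02, 2.894e-03]  ψ = [1, 2, 2]  (obs o_1=2)
t=2: δ = [1.447e-03, 1.808e-03, 1.628e-03]  ψ = [1, 1, 1]  (obs o_2=3)
t=3: δ = [5.023e-05, 2.035e-04, 1.507e-04]  ψ = [1, 2, 1]  (obs o_3=0)
backtrack: best end state = 1; path = [2, 1, 2, 1]

path = [2, 1, 2, 1]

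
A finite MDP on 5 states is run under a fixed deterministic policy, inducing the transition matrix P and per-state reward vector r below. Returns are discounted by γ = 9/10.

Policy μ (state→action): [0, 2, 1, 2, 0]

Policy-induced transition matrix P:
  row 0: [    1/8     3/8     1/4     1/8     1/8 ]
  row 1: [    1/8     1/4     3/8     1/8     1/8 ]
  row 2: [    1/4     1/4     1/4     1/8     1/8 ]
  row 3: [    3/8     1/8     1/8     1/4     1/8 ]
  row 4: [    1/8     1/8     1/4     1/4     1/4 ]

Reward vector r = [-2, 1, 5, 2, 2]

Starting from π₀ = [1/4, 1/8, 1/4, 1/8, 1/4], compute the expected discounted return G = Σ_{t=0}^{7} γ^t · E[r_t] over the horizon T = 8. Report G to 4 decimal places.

G = 9.8421

t=0: π = [0.2500, 0.1250, 0.2500, 0.1250, 0.2500], E[r] = 1.6250, γ^t·E[r] = 1.625000, running G = 1.625000
t=1: π = [0.1875, 0.2344, 0.2500, 0.1719, 0.1563], E[r] = 1.7656, γ^t·E[r] = 1.589063, running G = 3.214063
t=2: π = [0.1992, 0.2324, 0.2578, 0.1660, 0.1445], E[r] = 1.7441, γ^t·E[r] = 1.412754, running G = 4.626816
t=3: π = [0.1987, 0.2361, 0.2583, 0.1638, 0.1431], E[r] = 1.7439, γ^t·E[r] = 1.271301, running G = 5.898117
t=4: π = [0.1982, 0.2365, 0.2590, 0.1634, 0.1429], E[r] = 1.7477, γ^t·E[r] = 1.146633, running G = 7.044750
t=5: π = [0.1982, 0.2365, 0.2591, 0.1633, 0.1429], E[r] = 1.7480, γ^t·E[r] = 1.032202, running G = 8.076952
t=6: π = [0.1982, 0.2365, 0.2592, 0.1633, 0.1429], E[r] = 1.7481, γ^t·E[r] = 0.929010, running G = 9.005963
t=7: π = [0.1982, 0.2365, 0.2592, 0.1633, 0.1429], E[r] = 1.7481, γ^t·E[r] = 0.836116, running G = 9.842079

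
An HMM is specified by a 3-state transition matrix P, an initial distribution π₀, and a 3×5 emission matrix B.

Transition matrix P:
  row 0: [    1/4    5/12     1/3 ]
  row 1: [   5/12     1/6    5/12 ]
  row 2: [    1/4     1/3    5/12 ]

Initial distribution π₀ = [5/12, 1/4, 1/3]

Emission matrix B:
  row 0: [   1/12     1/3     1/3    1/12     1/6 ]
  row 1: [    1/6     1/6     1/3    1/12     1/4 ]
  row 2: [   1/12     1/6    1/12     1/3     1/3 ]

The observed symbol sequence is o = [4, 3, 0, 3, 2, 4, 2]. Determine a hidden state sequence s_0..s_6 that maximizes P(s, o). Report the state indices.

path = [2, 2, 1, 2, 1, 2, 1]

t=0: δ = [6.944e-02, 6.250e-02, 1.111e-01]  (obs o_0=4)
t=1: δ = [2.315e-03, 3.086e-03, 1.543e-02]  ψ = [2, 2, 2]  (obs o_1=3)
t=2: δ = [3.215e-04, 8.573e-04, 5.358e-04]  ψ = [2, 2, 2]  (obs o_2=0)
t=3: δ = [2.977e-05, 1.488e-05, 1.191e-04]  ψ = [1, 2, 1]  (obs o_3=3)
t=4: δ = [9.923e-06, 1.323e-05, 4.135e-06]  ψ = [2, 2, 2]  (obs o_4=2)
t=5: δ = [9.188e-07, 1.034e-06, 1.838e-06]  ψ = [1, 0, 1]  (obs o_5=4)
t=6: δ = [1.531e-07, 2.042e-07, 6.380e-08]  ψ = [2, 2, 2]  (obs o_6=2)
backtrack: best end state = 1; path = [2, 2, 1, 2, 1, 2, 1]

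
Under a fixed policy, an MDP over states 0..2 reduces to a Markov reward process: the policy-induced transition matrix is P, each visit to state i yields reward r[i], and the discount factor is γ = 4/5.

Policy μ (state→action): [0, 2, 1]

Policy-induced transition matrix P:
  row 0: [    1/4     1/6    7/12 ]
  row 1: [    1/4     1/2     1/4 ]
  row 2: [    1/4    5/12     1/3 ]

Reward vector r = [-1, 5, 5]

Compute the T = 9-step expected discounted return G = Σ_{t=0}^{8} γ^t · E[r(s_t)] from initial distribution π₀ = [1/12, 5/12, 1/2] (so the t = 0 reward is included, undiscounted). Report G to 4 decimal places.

t=0: π = [0.0833, 0.4167, 0.5000], E[r] = 4.5000, γ^t·E[r] = 4.500000, running G = 4.500000
t=1: π = [0.2500, 0.4306, 0.3194], E[r] = 3.5000, γ^t·E[r] = 2.800000, running G = 7.300000
t=2: π = [0.2500, 0.3900, 0.3600], E[r] = 3.5000, γ^t·E[r] = 2.240000, running G = 9.540000
t=3: π = [0.2500, 0.3867, 0.3633], E[r] = 3.5000, γ^t·E[r] = 1.792000, running G = 11.332000
t=4: π = [0.2500, 0.3864, 0.3636], E[r] = 3.5000, γ^t·E[r] = 1.433600, running G = 12.765600
t=5: π = [0.2500, 0.3864, 0.3636], E[r] = 3.5000, γ^t·E[r] = 1.146880, running G = 13.912480
t=6: π = [0.2500, 0.3864, 0.3636], E[r] = 3.5000, γ^t·E[r] = 0.917504, running G = 14.829984
t=7: π = [0.2500, 0.3864, 0.3636], E[r] = 3.5000, γ^t·E[r] = 0.734003, running G = 15.563987
t=8: π = [0.2500, 0.3864, 0.3636], E[r] = 3.5000, γ^t·E[r] = 0.587203, running G = 16.151190

G = 16.1512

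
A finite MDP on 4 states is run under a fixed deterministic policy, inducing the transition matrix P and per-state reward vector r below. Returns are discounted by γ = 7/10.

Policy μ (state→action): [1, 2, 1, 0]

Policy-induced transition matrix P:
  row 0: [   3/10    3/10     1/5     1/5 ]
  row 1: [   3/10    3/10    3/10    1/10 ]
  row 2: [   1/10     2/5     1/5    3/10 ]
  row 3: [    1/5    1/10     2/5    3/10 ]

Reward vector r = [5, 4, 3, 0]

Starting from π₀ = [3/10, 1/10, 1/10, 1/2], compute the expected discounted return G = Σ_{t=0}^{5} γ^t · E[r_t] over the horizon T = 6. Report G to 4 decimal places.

G = 8.0144

t=0: π = [0.3000, 0.1000, 0.1000, 0.5000], E[r] = 2.2000, γ^t·E[r] = 2.200000, running G = 2.200000
t=1: π = [0.2300, 0.2100, 0.3100, 0.2500], E[r] = 2.9200, γ^t·E[r] = 2.044000, running G = 4.244000
t=2: π = [0.2130, 0.2810, 0.2710, 0.2350], E[r] = 3.0020, γ^t·E[r] = 1.470980, running G = 5.714980
t=3: π = [0.2223, 0.2801, 0.2751, 0.2225], E[r] = 3.0572, γ^t·E[r] = 1.048620, running G = 6.763600
t=4: π = [0.2227, 0.2830, 0.2725, 0.2218], E[r] = 3.0632, γ^t·E[r] = 0.735479, running G = 7.499079
t=5: π = [0.2233, 0.2829, 0.2727, 0.2211], E[r] = 3.0662, γ^t·E[r] = 0.515332, running G = 8.014410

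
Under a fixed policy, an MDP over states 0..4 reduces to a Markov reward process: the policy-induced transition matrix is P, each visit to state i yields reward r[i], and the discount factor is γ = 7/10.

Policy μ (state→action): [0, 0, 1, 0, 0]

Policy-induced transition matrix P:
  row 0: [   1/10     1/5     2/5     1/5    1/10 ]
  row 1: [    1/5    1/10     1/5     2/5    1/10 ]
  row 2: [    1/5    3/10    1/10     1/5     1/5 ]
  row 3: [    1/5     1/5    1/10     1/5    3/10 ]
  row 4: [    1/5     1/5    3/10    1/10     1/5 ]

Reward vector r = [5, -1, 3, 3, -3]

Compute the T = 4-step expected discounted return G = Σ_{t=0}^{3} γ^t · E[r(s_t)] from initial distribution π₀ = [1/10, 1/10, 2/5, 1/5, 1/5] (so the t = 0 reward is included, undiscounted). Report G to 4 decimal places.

t=0: π = [0.1000, 0.1000, 0.4000, 0.2000, 0.2000], E[r] = 1.6000, γ^t·E[r] = 1.600000, running G = 1.600000
t=1: π = [0.1900, 0.2300, 0.1800, 0.2000, 0.2000], E[r] = 1.2600, γ^t·E[r] = 0.882000, running G = 2.482000
t=2: π = [0.1810, 0.1950, 0.2200, 0.2260, 0.1780], E[r] = 1.5140, γ^t·E[r] = 0.741860, running G = 3.223860
t=3: π = [0.1819, 0.2025, 0.2094, 0.2212, 0.1850], E[r] = 1.4438, γ^t·E[r] = 0.495223, running G = 3.719083

G = 3.7191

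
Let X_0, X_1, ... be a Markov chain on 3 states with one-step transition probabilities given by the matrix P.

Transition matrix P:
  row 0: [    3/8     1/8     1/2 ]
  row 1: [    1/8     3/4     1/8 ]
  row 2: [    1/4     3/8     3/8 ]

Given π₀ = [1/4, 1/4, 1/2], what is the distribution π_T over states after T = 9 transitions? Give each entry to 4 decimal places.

π = [0.2122, 0.5149, 0.2729]

t=0: π = [0.2500, 0.2500, 0.5000]
t=1: π = [0.2500, 0.4063, 0.3438]
t=2: π = [0.2305, 0.4648, 0.3047]
t=3: π = [0.2207, 0.4917, 0.2876]
t=4: π = [0.2161, 0.5042, 0.2797]
t=5: π = [0.2140, 0.5100, 0.2760]
t=6: π = [0.2130, 0.5128, 0.2742]
t=7: π = [0.2125, 0.5140, 0.2734]
t=8: π = [0.2123, 0.5146, 0.2731]
t=9: π = [0.2122, 0.5149, 0.2729]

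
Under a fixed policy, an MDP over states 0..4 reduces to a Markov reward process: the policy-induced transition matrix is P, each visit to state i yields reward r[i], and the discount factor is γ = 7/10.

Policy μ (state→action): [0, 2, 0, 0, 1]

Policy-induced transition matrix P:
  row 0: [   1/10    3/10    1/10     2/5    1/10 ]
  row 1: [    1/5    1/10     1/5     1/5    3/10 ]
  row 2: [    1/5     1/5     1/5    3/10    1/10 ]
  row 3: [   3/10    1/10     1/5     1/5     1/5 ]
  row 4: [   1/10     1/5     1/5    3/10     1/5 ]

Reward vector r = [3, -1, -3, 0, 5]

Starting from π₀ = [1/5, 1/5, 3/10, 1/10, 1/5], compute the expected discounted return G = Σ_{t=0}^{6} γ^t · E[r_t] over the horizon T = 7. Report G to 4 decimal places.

t=0: π = [0.2000, 0.2000, 0.3000, 0.1000, 0.2000], E[r] = 0.5000, γ^t·E[r] = 0.500000, running G = 0.500000
t=1: π = [0.1700, 0.1900, 0.1800, 0.2900, 0.1700], E[r] = 0.6300, γ^t·E[r] = 0.441000, running G = 0.941000
t=2: π = [0.1950, 0.1690, 0.1830, 0.2690, 0.1840], E[r] = 0.7870, γ^t·E[r] = 0.385630, running G = 1.326630
t=3: π = [0.1890, 0.1757, 0.1805, 0.2757, 0.1791], E[r] = 0.7453, γ^t·E[r] = 0.255638, running G = 1.582268
t=4: π = [0.1908, 0.1738, 0.1811, 0.2738, 0.1806], E[r] = 0.7583, γ^t·E[r] = 0.182073, running G = 1.764341
t=5: π = [0.1902, 0.1743, 0.1809, 0.2743, 0.1802], E[r] = 0.7546, γ^t·E[r] = 0.126820, running G = 1.891161
t=6: π = [0.1904, 0.1742, 0.1810, 0.2742, 0.1803], E[r] = 0.7557, γ^t·E[r] = 0.088903, running G = 1.980064

G = 1.9801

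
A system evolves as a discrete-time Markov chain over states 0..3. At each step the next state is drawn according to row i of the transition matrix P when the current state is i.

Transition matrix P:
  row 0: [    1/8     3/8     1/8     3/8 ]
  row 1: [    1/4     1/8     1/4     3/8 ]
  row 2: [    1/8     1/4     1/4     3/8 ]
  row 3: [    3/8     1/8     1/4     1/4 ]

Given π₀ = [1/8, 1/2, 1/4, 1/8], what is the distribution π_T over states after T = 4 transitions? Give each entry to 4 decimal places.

π = [0.2350, 0.2109, 0.2208, 0.3333]

t=0: π = [0.1250, 0.5000, 0.2500, 0.1250]
t=1: π = [0.2188, 0.1875, 0.2344, 0.3594]
t=2: π = [0.2383, 0.2090, 0.2227, 0.3301]
t=3: π = [0.2336, 0.2124, 0.2202, 0.3337]
t=4: π = [0.2350, 0.2109, 0.2208, 0.3333]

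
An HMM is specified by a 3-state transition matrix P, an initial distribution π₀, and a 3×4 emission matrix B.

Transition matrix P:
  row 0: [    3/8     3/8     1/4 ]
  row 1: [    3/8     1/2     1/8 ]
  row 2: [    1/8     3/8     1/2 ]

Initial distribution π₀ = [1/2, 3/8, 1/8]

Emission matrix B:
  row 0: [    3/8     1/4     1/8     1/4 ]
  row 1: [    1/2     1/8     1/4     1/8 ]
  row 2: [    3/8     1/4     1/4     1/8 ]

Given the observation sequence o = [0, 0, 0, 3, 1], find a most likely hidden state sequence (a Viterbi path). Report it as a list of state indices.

path = [1, 1, 1, 0, 0]

t=0: δ = [1.875e-01, 1.875e-01, 4.688e-02]  (obs o_0=0)
t=1: δ = [2.637e-02, 4.688e-02, 1.758e-02]  ψ = [0, 1, 0]  (obs o_1=0)
t=2: δ = [6.592e-03, 1.172e-02, 3.296e-03]  ψ = [1, 1, 2]  (obs o_2=0)
t=3: δ = [1.099e-03, 7.324e-04, 2.060e-04]  ψ = [1, 1, 0]  (obs o_3=3)
t=4: δ = [1.030e-04, 5.150e-05, 6.866e-05]  ψ = [0, 0, 0]  (obs o_4=1)
backtrack: best end state = 0; path = [1, 1, 1, 0, 0]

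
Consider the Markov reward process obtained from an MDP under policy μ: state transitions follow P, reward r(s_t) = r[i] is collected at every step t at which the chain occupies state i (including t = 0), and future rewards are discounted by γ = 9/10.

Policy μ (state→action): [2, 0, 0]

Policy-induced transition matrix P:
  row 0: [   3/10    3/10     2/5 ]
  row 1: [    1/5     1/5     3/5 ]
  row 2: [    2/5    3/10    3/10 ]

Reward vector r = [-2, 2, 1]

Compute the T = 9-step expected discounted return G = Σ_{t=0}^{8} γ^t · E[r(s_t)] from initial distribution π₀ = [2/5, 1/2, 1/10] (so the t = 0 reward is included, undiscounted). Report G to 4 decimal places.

t=0: π = [0.4000, 0.5000, 0.1000], E[r] = 0.3000, γ^t·E[r] = 0.300000, running G = 0.300000
t=1: π = [0.2600, 0.2500, 0.4900], E[r] = 0.4700, γ^t·E[r] = 0.423000, running G = 0.723000
t=2: π = [0.3240, 0.2750, 0.4010], E[r] = 0.3030, γ^t·E[r] = 0.245430, running G = 0.968430
t=3: π = [0.3126, 0.2725, 0.4149], E[r] = 0.3347, γ^t·E[r] = 0.243996, running G = 1.212426
t=4: π = [0.3142, 0.2728, 0.4130], E[r] = 0.3300, γ^t·E[r] = 0.216533, running G = 1.428959
t=5: π = [0.3140, 0.2727, 0.4132], E[r] = 0.3306, γ^t·E[r] = 0.195244, running G = 1.624203
t=6: π = [0.3141, 0.2727, 0.4132], E[r] = 0.3306, γ^t·E[r] = 0.175679, running G = 1.799881
t=7: π = [0.3140, 0.2727, 0.4132], E[r] = 0.3306, γ^t·E[r] = 0.158115, running G = 1.957996
t=8: π = [0.3140, 0.2727, 0.4132], E[r] = 0.3306, γ^t·E[r] = 0.142303, running G = 2.100300

G = 2.1003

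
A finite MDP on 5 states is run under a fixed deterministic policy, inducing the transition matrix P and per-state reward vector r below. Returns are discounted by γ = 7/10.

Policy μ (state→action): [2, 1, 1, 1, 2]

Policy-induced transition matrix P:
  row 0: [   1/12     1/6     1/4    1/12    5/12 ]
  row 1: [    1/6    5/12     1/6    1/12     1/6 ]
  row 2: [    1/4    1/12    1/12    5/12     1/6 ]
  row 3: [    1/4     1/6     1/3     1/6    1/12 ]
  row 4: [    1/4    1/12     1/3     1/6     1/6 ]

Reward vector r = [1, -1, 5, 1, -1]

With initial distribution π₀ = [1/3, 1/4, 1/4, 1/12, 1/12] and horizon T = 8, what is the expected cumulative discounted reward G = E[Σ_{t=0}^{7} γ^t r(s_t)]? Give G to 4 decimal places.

t=0: π = [0.3333, 0.2500, 0.2500, 0.0833, 0.0833], E[r] = 1.3333, γ^t·E[r] = 1.333333, running G = 1.333333
t=1: π = [0.1736, 0.2014, 0.2014, 0.1806, 0.2431], E[r] = 0.9167, γ^t·E[r] = 0.641667, running G = 1.975000
t=2: π = [0.2043, 0.1800, 0.2350, 0.1858, 0.1950], E[r] = 1.1898, γ^t·E[r] = 0.583009, running G = 2.558009
t=3: π = [0.2010, 0.1758, 0.2276, 0.1934, 0.2023], E[r] = 1.1541, γ^t·E[r] = 0.395866, running G = 2.953875
t=4: π = [0.2019, 0.1748, 0.2304, 0.1922, 0.2008], E[r] = 1.1704, γ^t·E[r] = 0.281004, running G = 3.234880
t=5: π = [0.2018, 0.1744, 0.2298, 0.1929, 0.2011], E[r] = 1.1680, γ^t·E[r] = 0.196309, running G = 3.431188
t=6: π = [0.2018, 0.1744, 0.2300, 0.1928, 0.2010], E[r] = 1.1692, γ^t·E[r] = 0.137553, running G = 3.568741
t=7: π = [0.2018, 0.1743, 0.2300, 0.1928, 0.2011], E[r] = 1.1690, γ^t·E[r] = 0.096273, running G = 3.665014

G = 3.6650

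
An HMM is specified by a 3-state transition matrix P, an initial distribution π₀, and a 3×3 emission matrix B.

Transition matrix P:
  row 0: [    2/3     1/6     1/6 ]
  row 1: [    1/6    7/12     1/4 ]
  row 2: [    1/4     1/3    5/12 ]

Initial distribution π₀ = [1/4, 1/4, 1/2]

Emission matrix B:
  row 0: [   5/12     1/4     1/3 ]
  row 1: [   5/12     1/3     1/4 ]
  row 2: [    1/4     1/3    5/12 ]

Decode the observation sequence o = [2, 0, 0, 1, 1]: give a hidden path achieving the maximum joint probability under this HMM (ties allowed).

t=0: δ = [8.333e-02, 6.250e-02, 2.083e-01]  (obs o_0=2)
t=1: δ = [2.315e-02, 2.894e-02, 2.170e-02]  ψ = [0, 2, 2]  (obs o_1=0)
t=2: δ = [6.430e-03, 7.033e-03, 2.261e-03]  ψ = [0, 1, 2]  (obs o_2=0)
t=3: δ = [1.072e-03, 1.368e-03, 5.861e-04]  ψ = [0, 1, 1]  (obs o_3=1)
t=4: δ = [1.786e-04, 2.659e-04, 1.140e-04]  ψ = [0, 1, 1]  (obs o_4=1)
backtrack: best end state = 1; path = [2, 1, 1, 1, 1]

path = [2, 1, 1, 1, 1]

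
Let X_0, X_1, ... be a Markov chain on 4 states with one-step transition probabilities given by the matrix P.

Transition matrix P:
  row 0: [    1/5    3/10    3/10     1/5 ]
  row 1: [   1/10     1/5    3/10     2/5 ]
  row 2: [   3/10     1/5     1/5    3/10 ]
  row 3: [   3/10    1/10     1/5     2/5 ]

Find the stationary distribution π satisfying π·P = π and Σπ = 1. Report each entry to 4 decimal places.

π = [0.2380, 0.1910, 0.2429, 0.3281]

Balance equations π_j = Σ_i π_i·P[i][j]:
  π_0 = 1/5·π_0 + 1/10·π_1 + 3/10·π_2 + 3/10·π_3
  π_1 = 3/10·π_0 + 1/5·π_1 + 1/5·π_2 + 1/10·π_3
  π_2 = 3/10·π_0 + 3/10·π_1 + 1/5·π_2 + 1/5·π_3
  normalize: π_0 + π_1 + π_2 + π_3 = 1
Solving the linear system gives exactly π = [243/1021, 195/1021, 248/1021, 335/1021].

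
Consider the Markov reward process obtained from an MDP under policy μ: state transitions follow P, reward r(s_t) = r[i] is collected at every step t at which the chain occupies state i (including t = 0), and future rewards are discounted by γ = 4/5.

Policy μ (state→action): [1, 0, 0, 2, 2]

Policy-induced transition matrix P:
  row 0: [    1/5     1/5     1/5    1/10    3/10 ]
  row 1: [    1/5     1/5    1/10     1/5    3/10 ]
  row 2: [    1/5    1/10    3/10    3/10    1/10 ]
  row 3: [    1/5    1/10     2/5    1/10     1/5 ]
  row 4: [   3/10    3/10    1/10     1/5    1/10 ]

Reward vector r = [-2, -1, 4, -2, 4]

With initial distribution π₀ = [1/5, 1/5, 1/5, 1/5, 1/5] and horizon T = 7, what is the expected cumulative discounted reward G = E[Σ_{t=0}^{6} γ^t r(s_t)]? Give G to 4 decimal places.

t=0: π = [0.2000, 0.2000, 0.2000, 0.2000, 0.2000], E[r] = 0.6000, γ^t·E[r] = 0.600000, running G = 0.600000
t=1: π = [0.2200, 0.1800, 0.2200, 0.1800, 0.2000], E[r] = 0.7000, γ^t·E[r] = 0.560000, running G = 1.160000
t=2: π = [0.2200, 0.1800, 0.2200, 0.1820, 0.1980], E[r] = 0.6880, γ^t·E[r] = 0.440320, running G = 1.600320
t=3: π = [0.2198, 0.1796, 0.2206, 0.1818, 0.1982], E[r] = 0.6924, γ^t·E[r] = 0.354509, running G = 1.954829
t=4: π = [0.2198, 0.1796, 0.2206, 0.1819, 0.1981], E[r] = 0.6918, γ^t·E[r] = 0.283353, running G = 2.238182
t=5: π = [0.2198, 0.1796, 0.2207, 0.1819, 0.1981], E[r] = 0.6921, γ^t·E[r] = 0.226772, running G = 2.464953
t=6: π = [0.2198, 0.1795, 0.2207, 0.1819, 0.1981], E[r] = 0.6920, γ^t·E[r] = 0.181409, running G = 2.646362

G = 2.6464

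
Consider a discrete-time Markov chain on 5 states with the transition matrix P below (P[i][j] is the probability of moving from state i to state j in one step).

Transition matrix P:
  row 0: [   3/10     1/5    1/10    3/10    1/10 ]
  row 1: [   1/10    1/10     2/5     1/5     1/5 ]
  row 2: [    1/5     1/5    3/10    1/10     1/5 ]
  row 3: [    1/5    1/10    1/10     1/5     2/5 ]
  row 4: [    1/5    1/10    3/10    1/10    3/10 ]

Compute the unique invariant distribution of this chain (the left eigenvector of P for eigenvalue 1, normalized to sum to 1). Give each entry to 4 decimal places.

π = [0.2062, 0.1445, 0.2386, 0.1730, 0.2378]

Balance equations π_j = Σ_i π_i·P[i][j]:
  π_0 = 3/10·π_0 + 1/10·π_1 + 1/5·π_2 + 1/5·π_3 + 1/5·π_4
  π_1 = 1/5·π_0 + 1/10·π_1 + 1/5·π_2 + 1/10·π_3 + 1/10·π_4
  π_2 = 1/10·π_0 + 2/5·π_1 + 3/10·π_2 + 1/10·π_3 + 3/10·π_4
  π_3 = 3/10·π_0 + 1/5·π_1 + 1/10·π_2 + 1/5·π_3 + 1/10·π_4
  normalize: π_0 + π_1 + π_2 + π_3 + π_4 = 1
Solving the linear system gives exactly π = [1671/8105, 1171/8105, 1934/8105, 1402/8105, 1927/8105].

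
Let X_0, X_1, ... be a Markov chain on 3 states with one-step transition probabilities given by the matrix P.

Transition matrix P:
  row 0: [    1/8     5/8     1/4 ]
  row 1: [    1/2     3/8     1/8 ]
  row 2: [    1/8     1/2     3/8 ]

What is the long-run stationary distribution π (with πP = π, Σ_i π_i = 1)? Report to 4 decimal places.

π = [0.3043, 0.4783, 0.2174]

Balance equations π_j = Σ_i π_i·P[i][j]:
  π_0 = 1/8·π_0 + 1/2·π_1 + 1/8·π_2
  π_1 = 5/8·π_0 + 3/8·π_1 + 1/2·π_2
  normalize: π_0 + π_1 + π_2 = 1
Solving the linear system gives exactly π = [7/23, 11/23, 5/23].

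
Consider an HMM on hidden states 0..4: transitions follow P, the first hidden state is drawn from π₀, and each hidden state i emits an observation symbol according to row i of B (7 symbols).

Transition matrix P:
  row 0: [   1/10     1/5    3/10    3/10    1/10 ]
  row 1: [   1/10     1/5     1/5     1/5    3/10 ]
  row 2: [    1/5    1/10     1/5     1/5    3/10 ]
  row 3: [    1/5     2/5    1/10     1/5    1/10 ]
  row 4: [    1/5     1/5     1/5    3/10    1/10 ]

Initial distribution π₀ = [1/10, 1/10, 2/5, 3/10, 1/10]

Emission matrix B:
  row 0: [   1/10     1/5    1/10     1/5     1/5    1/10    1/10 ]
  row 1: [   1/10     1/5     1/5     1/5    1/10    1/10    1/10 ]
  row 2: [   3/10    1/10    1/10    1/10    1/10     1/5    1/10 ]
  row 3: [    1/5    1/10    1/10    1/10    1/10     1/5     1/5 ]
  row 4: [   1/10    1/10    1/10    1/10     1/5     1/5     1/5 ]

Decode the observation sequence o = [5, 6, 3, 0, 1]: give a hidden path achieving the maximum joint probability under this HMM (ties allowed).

path = [2, 4, 0, 3, 1]

t=0: δ = [1.000e-02, 1.000e-02, 8.000e-02, 6.000e-02, 2.000e-02]  (obs o_0=5)
t=1: δ = [1.600e-03, 2.400e-03, 1.600e-03, 3.200e-03, 4.800e-03]  ψ = [2, 3, 2, 2, 2]  (obs o_1=6)
t=2: δ = [1.920e-04, 2.560e-04, 9.600e-05, 1.440e-04, 7.200e-05]  ψ = [4, 3, 4, 4, 1]  (obs o_2=3)
t=3: δ = [2.880e-06, 5.760e-06, 1.728e-05, 1.152e-05, 7.680e-06]  ψ = [3, 3, 0, 0, 1]  (obs o_3=0)
t=4: δ = [6.912e-07, 9.216e-07, 3.456e-07, 3.456e-07, 5.184e-07]  ψ = [2, 3, 2, 2, 2]  (obs o_4=1)
backtrack: best end state = 1; path = [2, 4, 0, 3, 1]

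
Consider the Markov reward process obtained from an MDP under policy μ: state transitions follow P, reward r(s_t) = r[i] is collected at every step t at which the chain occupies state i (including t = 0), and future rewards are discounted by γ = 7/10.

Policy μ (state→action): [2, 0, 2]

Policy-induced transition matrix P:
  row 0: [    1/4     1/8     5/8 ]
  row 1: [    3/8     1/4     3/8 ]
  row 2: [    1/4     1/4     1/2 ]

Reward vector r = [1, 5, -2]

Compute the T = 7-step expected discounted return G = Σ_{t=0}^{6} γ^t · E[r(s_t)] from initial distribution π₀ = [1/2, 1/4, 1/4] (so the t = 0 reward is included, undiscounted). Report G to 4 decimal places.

G = 1.8133

t=0: π = [0.5000, 0.2500, 0.2500], E[r] = 1.2500, γ^t·E[r] = 1.250000, running G = 1.250000
t=1: π = [0.2813, 0.1875, 0.5313], E[r] = 0.1563, γ^t·E[r] = 0.109375, running G = 1.359375
t=2: π = [0.2734, 0.2148, 0.5117], E[r] = 0.3242, γ^t·E[r] = 0.158867, running G = 1.518242
t=3: π = [0.2769, 0.2158, 0.5073], E[r] = 0.3413, γ^t·E[r] = 0.117069, running G = 1.635311
t=4: π = [0.2770, 0.2154, 0.5076], E[r] = 0.3387, γ^t·E[r] = 0.081318, running G = 1.716629
t=5: π = [0.2769, 0.2154, 0.5077], E[r] = 0.3384, γ^t·E[r] = 0.056878, running G = 1.773507
t=6: π = [0.2769, 0.2154, 0.5077], E[r] = 0.3385, γ^t·E[r] = 0.039819, running G = 1.813326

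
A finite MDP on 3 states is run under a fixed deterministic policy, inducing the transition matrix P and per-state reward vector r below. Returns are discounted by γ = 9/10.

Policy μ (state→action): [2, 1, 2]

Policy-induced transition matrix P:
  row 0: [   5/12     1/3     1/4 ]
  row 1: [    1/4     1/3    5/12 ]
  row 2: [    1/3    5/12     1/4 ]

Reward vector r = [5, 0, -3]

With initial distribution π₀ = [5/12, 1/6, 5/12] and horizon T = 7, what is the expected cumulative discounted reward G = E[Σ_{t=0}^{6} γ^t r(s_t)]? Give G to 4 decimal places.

G = 4.0865

t=0: π = [0.4167, 0.1667, 0.4167], E[r] = 0.8333, γ^t·E[r] = 0.833333, running G = 0.833333
t=1: π = [0.3542, 0.3681, 0.2778], E[r] = 0.9375, γ^t·E[r] = 0.843750, running G = 1.677083
t=2: π = [0.3322, 0.3565, 0.3113], E[r] = 0.7269, γ^t·E[r] = 0.588750, running G = 2.265833
t=3: π = [0.3313, 0.3593, 0.3094], E[r] = 0.7283, γ^t·E[r] = 0.530930, running G = 2.796763
t=4: π = [0.3310, 0.3591, 0.3099], E[r] = 0.7254, γ^t·E[r] = 0.475917, running G = 3.272680
t=5: π = [0.3310, 0.3592, 0.3099], E[r] = 0.7254, γ^t·E[r] = 0.428337, running G = 3.701018
t=6: π = [0.3310, 0.3592, 0.3099], E[r] = 0.7254, γ^t·E[r] = 0.385482, running G = 4.086500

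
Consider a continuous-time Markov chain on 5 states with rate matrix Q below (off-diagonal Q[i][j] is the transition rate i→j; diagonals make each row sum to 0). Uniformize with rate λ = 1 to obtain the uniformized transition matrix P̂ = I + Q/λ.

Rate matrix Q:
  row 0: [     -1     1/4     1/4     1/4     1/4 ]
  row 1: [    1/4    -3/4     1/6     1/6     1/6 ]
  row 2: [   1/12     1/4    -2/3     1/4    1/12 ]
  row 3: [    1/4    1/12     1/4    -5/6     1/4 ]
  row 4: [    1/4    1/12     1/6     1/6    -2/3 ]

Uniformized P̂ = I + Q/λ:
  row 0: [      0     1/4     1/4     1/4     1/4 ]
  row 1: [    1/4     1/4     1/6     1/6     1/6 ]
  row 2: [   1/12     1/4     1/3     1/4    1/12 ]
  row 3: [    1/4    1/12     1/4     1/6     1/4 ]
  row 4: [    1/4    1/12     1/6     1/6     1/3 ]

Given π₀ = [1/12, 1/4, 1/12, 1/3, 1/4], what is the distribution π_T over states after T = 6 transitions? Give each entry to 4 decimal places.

t=0: π = [0.0833, 0.2500, 0.0833, 0.3333, 0.2500]
t=1: π = [0.2153, 0.1528, 0.2153, 0.1806, 0.2361]
t=2: π = [0.1603, 0.1806, 0.2355, 0.2025, 0.2211]
t=3: π = [0.1707, 0.1794, 0.2362, 0.1997, 0.2141]
t=4: π = [0.1680, 0.1810, 0.2369, 0.2006, 0.2135]
t=5: π = [0.1685, 0.1810, 0.2369, 0.2004, 0.2132]
t=6: π = [0.1684, 0.1811, 0.2369, 0.2004, 0.2132]

π = [0.1684, 0.1811, 0.2369, 0.2004, 0.2132]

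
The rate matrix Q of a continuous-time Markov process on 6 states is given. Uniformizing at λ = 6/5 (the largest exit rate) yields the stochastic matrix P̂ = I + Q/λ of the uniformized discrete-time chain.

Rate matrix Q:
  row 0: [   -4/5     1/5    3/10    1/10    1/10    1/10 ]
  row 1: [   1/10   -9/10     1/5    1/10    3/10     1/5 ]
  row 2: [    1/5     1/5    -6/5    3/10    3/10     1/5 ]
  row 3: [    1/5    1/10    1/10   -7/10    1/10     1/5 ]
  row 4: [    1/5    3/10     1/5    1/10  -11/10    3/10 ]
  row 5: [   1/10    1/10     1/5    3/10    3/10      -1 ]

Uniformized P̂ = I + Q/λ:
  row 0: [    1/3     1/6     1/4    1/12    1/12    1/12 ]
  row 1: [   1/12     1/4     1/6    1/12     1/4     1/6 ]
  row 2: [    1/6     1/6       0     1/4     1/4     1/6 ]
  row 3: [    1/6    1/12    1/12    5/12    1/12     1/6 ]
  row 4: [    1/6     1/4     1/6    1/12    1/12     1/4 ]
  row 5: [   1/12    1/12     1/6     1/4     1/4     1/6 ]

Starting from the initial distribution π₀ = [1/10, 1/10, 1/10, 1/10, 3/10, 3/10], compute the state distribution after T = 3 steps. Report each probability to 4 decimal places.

π = [0.1661, 0.1635, 0.1404, 0.2012, 0.1618, 0.1670]

t=0: π = [0.1000, 0.1000, 0.1000, 0.1000, 0.3000, 0.3000]
t=1: π = [0.1500, 0.1667, 0.1500, 0.1833, 0.1667, 0.1833]
t=2: π = [0.1625, 0.1639, 0.1389, 0.2000, 0.1667, 0.1681]
t=3: π = [0.1661, 0.1635, 0.1404, 0.2012, 0.1618, 0.1670]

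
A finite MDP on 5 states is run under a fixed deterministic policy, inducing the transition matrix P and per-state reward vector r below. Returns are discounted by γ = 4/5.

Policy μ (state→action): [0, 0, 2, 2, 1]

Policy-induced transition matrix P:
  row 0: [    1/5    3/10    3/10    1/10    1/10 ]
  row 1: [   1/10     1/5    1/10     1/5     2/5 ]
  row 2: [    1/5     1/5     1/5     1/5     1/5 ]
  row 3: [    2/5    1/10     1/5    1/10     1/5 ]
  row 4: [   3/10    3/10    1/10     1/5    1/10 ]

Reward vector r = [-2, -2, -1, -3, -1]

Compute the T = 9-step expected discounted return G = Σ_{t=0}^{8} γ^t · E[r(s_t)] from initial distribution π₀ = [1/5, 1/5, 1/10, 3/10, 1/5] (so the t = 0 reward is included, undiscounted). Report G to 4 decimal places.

t=0: π = [0.2000, 0.2000, 0.1000, 0.3000, 0.2000], E[r] = -2.0000, γ^t·E[r] = -2.000000, running G = -2.000000
t=1: π = [0.2600, 0.2100, 0.1800, 0.1500, 0.2000], E[r] = -1.7700, γ^t·E[r] = -1.416000, running G = -3.416000
t=2: π = [0.2290, 0.2310, 0.1850, 0.1590, 0.1960], E[r] = -1.7780, γ^t·E[r] = -1.137920, running G = -4.553920
t=3: π = [0.2283, 0.2266, 0.1802, 0.1612, 0.2037], E[r] = -1.7773, γ^t·E[r] = -0.909978, running G = -5.463898
t=4: π = [0.2300, 0.2271, 0.1798, 0.1611, 0.2021], E[r] = -1.7791, γ^t·E[r] = -0.728732, running G = -6.192629
t=5: π = [0.2297, 0.2271, 0.1801, 0.1609, 0.2022], E[r] = -1.7786, γ^t·E[r] = -0.582817, running G = -6.775446
t=6: π = [0.2297, 0.2271, 0.1800, 0.1609, 0.2022], E[r] = -1.7787, γ^t·E[r] = -0.466268, running G = -7.241714
t=7: π = [0.2297, 0.2271, 0.1800, 0.1609, 0.2022], E[r] = -1.7787, γ^t·E[r] = -0.373015, running G = -7.614729
t=8: π = [0.2297, 0.2271, 0.1800, 0.1609, 0.2022], E[r] = -1.7787, γ^t·E[r] = -0.298412, running G = -7.913140

G = -7.9131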